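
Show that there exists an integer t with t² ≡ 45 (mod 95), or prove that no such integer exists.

t = 30 works: 30² = 900, and 900 − 45 = 855 = 9·95.

t = 30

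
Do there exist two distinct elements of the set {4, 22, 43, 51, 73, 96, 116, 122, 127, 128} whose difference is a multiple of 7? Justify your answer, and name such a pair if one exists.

Reduce each element mod 7: 4↦4, 22↦1, 43↦1, 51↦2, 73↦3, 96↦5, 116↦4, 122↦3, 127↦1, 128↦2. The residue 4 repeats (at 4 and 116), and 116 − 4 = 112 = 16·7.

Yes: 4 and 116.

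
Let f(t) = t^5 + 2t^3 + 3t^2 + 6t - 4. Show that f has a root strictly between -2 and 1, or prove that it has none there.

Such a root exists.

f(-2) = -52 and f(1) = 8, which have opposite signs.
Since f is a polynomial it is continuous on [-2, 1].
By the Intermediate Value Theorem f must vanish at some point of (-2, 1).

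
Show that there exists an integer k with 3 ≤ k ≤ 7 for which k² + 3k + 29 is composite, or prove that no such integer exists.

k = 4

At k = 4: 4² + 3·4 + 29 = 57 = 3·19, which is composite.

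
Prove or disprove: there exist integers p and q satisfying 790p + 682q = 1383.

No such integers exist.

Both 790 and 682 are divisible by gcd(790, 682) = 2, hence so is any combination 790p + 682q.
But 1383 = 2·691 + 1, so 2 ∤ 1383.
Therefore 790p + 682q = 1383 has no solution in integers.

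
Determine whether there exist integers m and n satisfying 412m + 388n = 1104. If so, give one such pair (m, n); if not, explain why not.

m = 46, n = -46

Since gcd(412, 388) = 4 and 1104 = 4·276, Bézout's identity guarantees a solution.
Dividing through by 4 reduces the equation to 103m + 97n = 276.
Run the Euclidean algorithm on 103 and 97: 103 = 1·97 + 6, 97 = 16·6 + 1, 6 = 6·1 + 0.
Unwinding: 1 = 97 − 16·6 = 97 − 16·(103 − 1·97) = −16·103 + 17·97, i.e. 103·(-16) + 97·17 = 1.
Scaling by 276 gives the particular solution (m, n) = (-4416, 4692).
Adding 46·97 to m and subtracting 46·103 from n gives the tidier solution (46, -46).
Indeed 412·46 + 388·(-46) = 18952 − 17848 = 1104.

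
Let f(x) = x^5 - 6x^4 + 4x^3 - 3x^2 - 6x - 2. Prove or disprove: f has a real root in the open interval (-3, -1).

The endpoint values f(-3) = -848 and f(-1) = -10 are both negative. Claim: f(x) < 0 for every x in (-3, -1).
Substitute x = -1 − u, where 0 < u < 2 on the interval. Expanding, f(-1 − u) = -u^5 - 11u^4 - 38u^3 - 61u^2 - 41u - 10.
The nonzero coefficients here are all negative, so for u > 0 every term is negative (or zero), and the constant term -10 is strictly negative.
So f is strictly negative on (-3, -1); no root exists in the interval.

No such root exists.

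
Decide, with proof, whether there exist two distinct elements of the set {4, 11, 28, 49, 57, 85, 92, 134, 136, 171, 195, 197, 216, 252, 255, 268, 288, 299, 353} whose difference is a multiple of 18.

11 and 299 are such a pair.

11 mod 18 = 11 and 299 mod 18 = 11, so 299 − 11 = 288 = 16·18.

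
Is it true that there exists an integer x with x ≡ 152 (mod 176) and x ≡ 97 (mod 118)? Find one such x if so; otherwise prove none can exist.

Reduce both congruences modulo 2, which divides 176 and 118: they say x ≡ 152 (mod 2) and x ≡ 97 (mod 2).
These are incompatible: 152 − 97 = 55 is not divisible by 2.
Hence the system has no solution.

There is no such integer.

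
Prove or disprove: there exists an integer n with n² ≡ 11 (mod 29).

No such integer exists.

29 is prime, so by Euler's criterion 11 is a square mod 29 iff 11^((29−1)/2) = 11^14 ≡ 1 (mod 29).
Squaring successively (mod 29): 11^2 = 121 ≡ 5; 11^4 ≡ 5² = 25 ≡ 25; 11^8 ≡ 25² = 625 ≡ 16.
Since 14 = 8 + 4 + 2, 11^14 ≡ 16 · 25 · 5; multiplying out mod 29: 16·25 = 400 ≡ 23, then 23·5 = 115 ≡ 28. Thus 11^14 ≡ 28 ≡ −1 (mod 29).
By Euler's criterion 11 is a quadratic non-residue mod 29: no n satisfies n² ≡ 11 (mod 29).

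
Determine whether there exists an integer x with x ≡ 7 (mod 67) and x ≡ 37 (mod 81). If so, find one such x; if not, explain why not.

x = 1414

The moduli 67 and 81 are coprime, so by the Chinese Remainder Theorem a unique solution modulo 5427 exists.
Any solution of the first congruence is x = 7 + 67t; substituting into the second, 67t ≡ 37 − 7 ≡ 30 (mod 81).
Invert 67 mod 81 by the Euclidean algorithm: 81 = 1·67 + 14, 67 = 4·14 + 11, 14 = 1·11 + 3, 11 = 3·3 + 2, 3 = 1·2 + 1, 2 = 2·1 + 0; back-substituting, 1 = 3 − 1·2 = 3 − (11 − 3·3) = −11 + 4·3 = −11 + 4·(14 − 1·11) = 4·14 − 5·11 = 4·14 − 5·(67 − 4·14) = −5·67 + 24·14 = −5·67 + 24·(81 − 1·67) = 24·81 − 29·67. Hence 67·(-29) ≡ 1, so 67⁻¹ ≡ -29 ≡ 52 (mod 81).
Multiplying by 52: t ≡ 52·30 = 1560 ≡ 21 (mod 81).
Taking t = 21 gives x = 7 + 67·21 = 1414.
Check: 1414 mod 67 = 7, 1414 mod 81 = 37. ✓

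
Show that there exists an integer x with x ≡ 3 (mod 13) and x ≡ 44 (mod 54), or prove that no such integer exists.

x = 692

gcd(13, 54) = 1, so the Chinese Remainder Theorem guarantees exactly one residue class mod 702 satisfying both.
Any solution of the first congruence is x = 3 + 13t; substituting into the second, 13t ≡ 44 − 3 ≡ 41 (mod 54).
Since 13·25 = 325 = 6·54 + 1, the inverse of 13 mod 54 is 25.
Therefore t ≡ 25·41 = 1025 ≡ 53 (mod 54).
Taking t = 53 gives x = 3 + 13·53 = 692.
Check: 692 mod 13 = 3, 692 mod 54 = 44. ✓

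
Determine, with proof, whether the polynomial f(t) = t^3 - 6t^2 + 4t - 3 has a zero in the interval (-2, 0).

f has no root in that interval.

f(-2) = -43 and f(0) = -3, both negative, so a sign-change argument is unavailable; we show f keeps this sign on the whole interval.
Shift to the endpoint 0: with t = −u (0 < u < 2), one computes f(−u) = -u^3 - 6u^2 - 4u - 3.
The nonzero coefficients here are all negative, so for u > 0 every term is negative (or zero), and the constant term -3 is strictly negative.
So f is strictly negative on (-2, 0); no root exists in the interval.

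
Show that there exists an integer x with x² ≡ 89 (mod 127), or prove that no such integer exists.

127 is prime, so by Euler's criterion 89 is a square mod 127 iff 89^((127−1)/2) = 89^63 ≡ 1 (mod 127).
Repeated squaring mod 127: 89^2 = 7921 ≡ 47; 89^4 ≡ 47² = 2209 ≡ 50; 89^8 ≡ 50² = 2500 ≡ 87; 89^16 ≡ 87² = 7569 ≡ 76; 89^32 ≡ 76² = 5776 ≡ 61.
Since 63 = 32 + 16 + 8 + 4 + 2 + 1, 89^63 ≡ 61 · 76 · 87 · 50 · 47 · 89; multiplying out mod 127: 61·76 = 4636 ≡ 64, then 64·87 = 5568 ≡ 107, then 107·50 = 5350 ≡ 16, then 16·47 = 752 ≡ 117, then 117·89 = 10413 ≡ 126. Thus 89^63 ≡ 126 ≡ −1 (mod 127).
By Euler's criterion 89 is a quadratic non-residue mod 127: no x satisfies x² ≡ 89 (mod 127).

No, no such integer exists.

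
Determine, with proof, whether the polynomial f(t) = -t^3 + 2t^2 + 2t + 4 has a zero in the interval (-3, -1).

No.

f(-3) = 43 and f(-1) = 5, both positive, so a sign-change argument is unavailable; we show f keeps this sign on the whole interval.
Shift to the endpoint -1: with t = -1 − u (0 < u < 2), one computes f(-1 − u) = u^3 + 5u^2 + 5u + 5.
The nonzero coefficients here are all positive, so for u > 0 every term is positive (or zero), and the constant term 5 is strictly positive.
Therefore f(t) > 0 throughout (-3, -1), and f has no zero there.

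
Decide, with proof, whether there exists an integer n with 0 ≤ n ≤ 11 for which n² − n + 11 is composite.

n = 11

At n = 11: 11² − 11 + 11 = 121 = 11·11, which is composite.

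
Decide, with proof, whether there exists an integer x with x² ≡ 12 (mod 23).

Take x = 9. Then 9² = 81 = 3·23 + 12, so 9² ≡ 12 (mod 23).

x = 9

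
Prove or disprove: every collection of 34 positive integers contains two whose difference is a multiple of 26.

Yes.

There are exactly 26 possible remainders on division by 26.
Placing 34 integers into 26 classes, some class receives at least two — say a and b.
Then a ≡ b (mod 26), i.e. 26 ∣ (a − b).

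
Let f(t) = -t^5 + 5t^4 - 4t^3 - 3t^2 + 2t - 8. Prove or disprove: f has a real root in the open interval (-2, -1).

f(-2) = 120 and f(-1) = -3, which have opposite signs.
Since f is a polynomial it is continuous on [-2, -1].
By the Intermediate Value Theorem, f takes the value 0 somewhere in the open interval.

Such a root exists.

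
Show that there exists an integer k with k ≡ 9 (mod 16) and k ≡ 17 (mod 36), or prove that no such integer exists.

k = 89

gcd(16, 36) = 4. A simultaneous solution exists iff 9 ≡ 17 (mod 4); here 9 mod 4 = 1 = 17 mod 4, so it does.
List candidates k ≡ 9 (mod 16): 9, 25, 41, 57, 73, 89. Modulo 36 these are 9, 25, 5, 21, 1, 17; 89 gives 17 as required.
Verify: 89 = 5·16 + 9 and 89 = 2·36 + 17. ✓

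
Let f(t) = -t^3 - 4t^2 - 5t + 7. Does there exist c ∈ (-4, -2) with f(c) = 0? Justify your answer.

No.

The endpoint values f(-4) = 27 and f(-2) = 9 are both positive. Claim: f(t) > 0 for every t in (-4, -2).
Substitute t = -2 − u, where 0 < u < 2 on the interval. Expanding, f(-2 − u) = u^3 + 2u^2 + u + 9.
The nonzero coefficients here are all positive, so for u > 0 every term is positive (or zero), and the constant term 9 is strictly positive.
Therefore f(t) > 0 throughout (-4, -2), and f has no zero there.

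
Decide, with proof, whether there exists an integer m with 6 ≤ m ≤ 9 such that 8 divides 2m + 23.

No such integer m in that range exists.

For m = 6, 7, 8, 9 the values of 2m + 23 modulo 8 are 3, 5, 7, 1 respectively.
None is 0, so 8 never divides 2m + 23 on this range.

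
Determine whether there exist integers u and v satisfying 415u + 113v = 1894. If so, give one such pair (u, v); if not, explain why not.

Since gcd(415, 113) = 1, every integer is an integer combination of 415 and 113.
Run the Euclidean algorithm on 415 and 113: 415 = 3·113 + 76, 113 = 1·76 + 37, 76 = 2·37 + 2, 37 = 18·2 + 1, 2 = 2·1 + 0.
Back-substituting, 1 = 37 − 18·2 = 37 − 18·(76 − 2·37) = −18·76 + 37·37 = −18·76 + 37·(113 − 1·76) = 37·113 − 55·76 = 37·113 − 55·(415 − 3·113) = −55·415 + 202·113; that is, 415·(-55) + 113·202 = 1.
Times 1894: 415·(-104170) + 113·382588 = 1894, so (-104170, 382588) solves it.
Shifting by a multiple of (113, −415) keeps it a solution: u = -104170 + 922·113 = 16, v = 382588 − 922·415 = -42.
Check: 415·16 + 113·(-42) = 6640 − 4746 = 1894. ✓

u = 16, v = -42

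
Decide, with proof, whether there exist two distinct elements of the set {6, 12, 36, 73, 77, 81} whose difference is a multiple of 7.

Reduce each element modulo 7: 6↦6, 12↦5, 36↦1, 73↦3, 77↦0, 81↦4.
No residue repeats among the 6 elements, so no pair has difference ≡ 0 (mod 7).

No, no such pair exists.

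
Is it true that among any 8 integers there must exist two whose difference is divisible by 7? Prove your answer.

Yes, this is always true.

Partition the integers by their residue mod 7; there are 7 classes.
With 8 integers and only 7 classes, the pigeonhole principle forces two of them, say a and b, into the same class.
Then a ≡ b (mod 7), i.e. 7 ∣ (a − b).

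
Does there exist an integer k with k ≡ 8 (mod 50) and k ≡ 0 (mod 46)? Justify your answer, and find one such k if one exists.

The moduli are not coprime: gcd(50, 46) = 2. Compatibility requires 2 ∣ (0 − 8) = -8, which holds, so solutions exist.
Put k = 8 + 50t, so we need 50t ≡ 38 (mod 46), equivalently (divide by 2) 25t ≡ 19 (mod 23).
25 ≡ 2 (mod 23), so this reads 2t ≡ 19 (mod 23). Invert 2 mod 23 by the Euclidean algorithm: 23 = 11·2 + 1, 2 = 2·1 + 0; back-substituting, 1 = 23 − 11·2. Hence 2·(-11) ≡ 1, so 2⁻¹ ≡ -11 ≡ 12 (mod 23).
Multiplying by 12: t ≡ 12·19 = 228 ≡ 21 (mod 23).
Then k = 8 + 50·21 = 1058.
Verify: 1058 = 21·50 + 8 and 1058 = 23·46 + 0. ✓

k = 1058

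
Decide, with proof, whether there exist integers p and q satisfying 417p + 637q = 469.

417 and 637 are coprime, so 417p + 637q ranges over all of ℤ.
Dividing repeatedly: 637 = 1·417 + 220, 417 = 1·220 + 197, 220 = 1·197 + 23, 197 = 8·23 + 13, 23 = 1·13 + 10, 13 = 1·10 + 3, 10 = 3·3 + 1, 3 = 3·1 + 0.
Working back up the chain: 1 = 10 − 3·3 = 10 − 3·(13 − 1·10) = −3·13 + 4·10 = −3·13 + 4·(23 − 1·13) = 4·23 − 7·13 = 4·23 − 7·(197 − 8·23) = −7·197 + 60·23 = −7·197 + 60·(220 − 1·197) = 60·220 − 67·197 = 60·220 − 67·(417 − 1·220) = −67·417 + 127·220 = −67·417 + 127·(637 − 1·417) = 127·637 − 194·417. So 417·(-194) + 637·127 = 1.
Multiplying through by 469: p = (-194)·469 = -90986, q = 127·469 = 59563 is a solution.
Adding 143·637 to p and subtracting 143·417 from q gives the tidier solution (105, -68).
Check: 417·105 + 637·(-68) = 43785 − 43316 = 469. ✓

p = 105, q = -68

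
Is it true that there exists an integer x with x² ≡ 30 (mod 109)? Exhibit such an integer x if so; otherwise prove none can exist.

109 is prime, so by Euler's criterion 30 is a square mod 109 iff 30^((109−1)/2) = 30^54 ≡ 1 (mod 109).
Squaring successively (mod 109): 30^2 = 900 ≡ 28; 30^4 ≡ 28² = 784 ≡ 21; 30^8 ≡ 21² = 441 ≡ 5; 30^16 ≡ 5² = 25 ≡ 25; 30^32 ≡ 25² = 625 ≡ 80.
Since 54 = 32 + 16 + 4 + 2, 30^54 ≡ 80 · 25 · 21 · 28; multiplying out mod 109: 80·25 = 2000 ≡ 38, then 38·21 = 798 ≡ 35, then 35·28 = 980 ≡ 108. Thus 30^54 ≡ 108 ≡ −1 (mod 109).
The value −1 means 30 is a non-residue modulo 109, so x² ≡ 30 (mod 109) is impossible.

There is no such integer.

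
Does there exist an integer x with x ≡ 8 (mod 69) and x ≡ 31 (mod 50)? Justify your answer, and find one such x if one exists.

Since 69 and 50 share no common factor, CRT says the pair of congruences has a solution (unique mod 3450).
Any solution of the first congruence is x = 8 + 69t; substituting into the second, 69t ≡ 31 − 8 ≡ 23 (mod 50).
69 ≡ 19 (mod 50), so this reads 19t ≡ 23 (mod 50). To invert 19 modulo 50: 50 = 2·19 + 12, 19 = 1·12 + 7, 12 = 1·7 + 5, 7 = 1·5 + 2, 5 = 2·2 + 1, 2 = 2·1 + 0, and unwinding, 1 = 5 − 2·2 = 5 − 2·(7 − 1·5) = −2·7 + 3·5 = −2·7 + 3·(12 − 1·7) = 3·12 − 5·7 = 3·12 − 5·(19 − 1·12) = −5·19 + 8·12 = −5·19 + 8·(50 − 2·19) = 8·50 − 21·19. Thus 19⁻¹ ≡ -21 ≡ 29 (mod 50).
Multiplying by 29: t ≡ 29·23 = 667 ≡ 17 (mod 50).
With t = 17: x = 8 + 69·17 = 1181.
Verify: 1181 = 17·69 + 8 and 1181 = 23·50 + 31. ✓

x = 1181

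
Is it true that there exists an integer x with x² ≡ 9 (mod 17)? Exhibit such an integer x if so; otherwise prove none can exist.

x = 14

Take x = 14. Then 14² = 196 = 11·17 + 9, so 14² ≡ 9 (mod 17).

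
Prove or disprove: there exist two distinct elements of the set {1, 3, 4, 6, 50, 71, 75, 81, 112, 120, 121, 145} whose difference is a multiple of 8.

1 mod 8 = 1 and 81 mod 8 = 1, so 81 − 1 = 80 = 10·8.

1 and 81 are such a pair.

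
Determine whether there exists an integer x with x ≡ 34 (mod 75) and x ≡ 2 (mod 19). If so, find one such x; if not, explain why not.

x = 1009

The moduli 75 and 19 are coprime, so by the Chinese Remainder Theorem a unique solution modulo 1425 exists.
Write x = 34 + 75t and require 34 + 75t ≡ 2 (mod 19), i.e. 75t ≡ 6 (mod 19).
75 ≡ 18 (mod 19), so this reads 18t ≡ 6 (mod 19). To invert 18 modulo 19: 19 = 1·18 + 1, 18 = 18·1 + 0, and unwinding, 1 = 19 − 1·18. Thus 18⁻¹ ≡ -1 ≡ 18 (mod 19).
Multiplying by 18: t ≡ 18·6 = 108 ≡ 13 (mod 19).
With t = 13: x = 34 + 75·13 = 1009.
Indeed 1009 ≡ 34 (mod 75) and 1009 ≡ 2 (mod 19).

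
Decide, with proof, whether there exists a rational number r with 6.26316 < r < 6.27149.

Multiplying by 15: 15·6.26316 = 93.94740 and 15·6.27149 = 94.07235, so the integer 94 lies strictly between them.
Dividing back, 6.26316 < 94/15 < 6.27149, and 94/15 is rational.

r = 94/15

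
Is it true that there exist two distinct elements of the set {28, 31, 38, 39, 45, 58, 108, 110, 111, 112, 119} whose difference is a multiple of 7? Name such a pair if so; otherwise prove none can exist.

Yes: 28 and 112.

Both 28 and 112 leave remainder 0 on division by 7; their difference 84 = 12·7 is a multiple of 7.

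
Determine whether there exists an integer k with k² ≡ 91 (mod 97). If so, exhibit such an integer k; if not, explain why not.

k = 24

Take k = 24. Then 24² = 576 = 5·97 + 91, so 24² ≡ 91 (mod 97).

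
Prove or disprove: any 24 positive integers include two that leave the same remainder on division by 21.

Each integer lies in one of the 21 residue classes modulo 21.
With 24 integers and only 21 classes, the pigeonhole principle forces two of them, say a and b, into the same class.
So a and b have equal remainders mod 21, which is exactly what was to be shown.

True.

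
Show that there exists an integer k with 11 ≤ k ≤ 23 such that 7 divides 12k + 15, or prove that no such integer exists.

k = 11

At k = 11 we get 12·11 + 15 = 147, and 147 = 7·21.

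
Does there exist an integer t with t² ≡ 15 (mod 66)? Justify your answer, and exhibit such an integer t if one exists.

t = 57

Take t = 57. Then 57² = 3249 = 49·66 + 15, so 57² ≡ 15 (mod 66).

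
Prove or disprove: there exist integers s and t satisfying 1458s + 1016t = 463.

gcd(1458, 1016) = 2, so every integer of the form 1458s + 1016t is a multiple of 2.
But 463 = 2·231 + 1, so 2 ∤ 463.
Hence no integers s, t satisfy the equation.

There are no such integers.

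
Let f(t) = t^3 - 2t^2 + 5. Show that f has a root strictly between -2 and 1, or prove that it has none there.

Such a root exists.

f(-2) = -11 and f(1) = 4, which have opposite signs.
As a polynomial, f is continuous on every closed interval.
By the Intermediate Value Theorem, f takes the value 0 somewhere in the open interval.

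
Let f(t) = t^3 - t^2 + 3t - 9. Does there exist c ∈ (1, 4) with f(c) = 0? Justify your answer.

f(1) = -6 and f(4) = 51, which have opposite signs.
f is continuous everywhere (it is a polynomial), in particular on [1, 4].
By the Intermediate Value Theorem, f takes the value 0 somewhere in the open interval.

Yes, f has a root in the interval.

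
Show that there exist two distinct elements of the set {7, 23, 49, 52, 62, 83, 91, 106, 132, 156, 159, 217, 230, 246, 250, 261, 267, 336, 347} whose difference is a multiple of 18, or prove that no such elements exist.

Reduce each element mod 18: 7↦7, 23↦5, 49↦13, 52↦16, 62↦8, 83↦11, 91↦1, 106↦16, 132↦6, 156↦12, 159↦15, 217↦1, 230↦14, 246↦12, 250↦16, 261↦9, 267↦15, 336↦12, 347↦5. The residue 5 repeats (at 23 and 347), and 347 − 23 = 324 = 18·18.

23 and 347 are such a pair.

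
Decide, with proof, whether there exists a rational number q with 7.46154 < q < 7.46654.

Look for a denominator N such that an integer falls strictly between N·7.46154 and N·7.46654. N = 28 works: 28·7.46154 = 208.92312 < 209 < 209.06312 = 28·7.46654.
Hence 209/28 is a rational number with 7.46154 < 209/28 < 7.46654.

q = 209/28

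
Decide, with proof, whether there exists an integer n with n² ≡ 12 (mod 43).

No such integer exists.

Apply Euler's criterion with the prime 43: 12 is a quadratic residue iff 12^21 ≡ 1 (mod 43), and a non-residue iff it is ≡ −1.
Repeated squaring mod 43: 12^2 = 144 ≡ 15; 12^4 ≡ 15² = 225 ≡ 10; 12^8 ≡ 10² = 100 ≡ 14; 12^16 ≡ 14² = 196 ≡ 24.
Since 21 = 16 + 4 + 1, 12^21 ≡ 24 · 10 · 12; multiplying out mod 43: 24·10 = 240 ≡ 25, then 25·12 = 300 ≡ 42. Thus 12^21 ≡ 42 ≡ −1 (mod 43).
By Euler's criterion 12 is a quadratic non-residue mod 43: no n satisfies n² ≡ 12 (mod 43).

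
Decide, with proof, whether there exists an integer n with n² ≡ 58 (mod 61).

Take n = 34. Then 34² = 1156 = 18·61 + 58, so 34² ≡ 58 (mod 61).

n = 34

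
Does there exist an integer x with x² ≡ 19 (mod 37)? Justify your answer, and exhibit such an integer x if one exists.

37 is prime, so by Euler's criterion 19 is a square mod 37 iff 19^((37−1)/2) = 19^18 ≡ 1 (mod 37).
Repeated squaring mod 37: 19^2 = 361 ≡ 28; 19^4 ≡ 28² = 784 ≡ 7; 19^8 ≡ 7² = 49 ≡ 12; 19^16 ≡ 12² = 144 ≡ 33.
Since 18 = 16 + 2, 19^18 ≡ 33 · 28; multiplying out mod 37: 33·28 = 924 ≡ 36. Thus 19^18 ≡ 36 ≡ −1 (mod 37).
By Euler's criterion 19 is a quadratic non-residue mod 37: no x satisfies x² ≡ 19 (mod 37).

No, no such integer exists.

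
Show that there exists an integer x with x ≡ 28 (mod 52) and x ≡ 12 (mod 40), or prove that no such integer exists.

The moduli are not coprime: gcd(52, 40) = 4. Compatibility requires 4 ∣ (12 − 28) = -16, which holds, so solutions exist.
List candidates x ≡ 28 (mod 52): 28, 80, 132. Modulo 40 these are 28, 0, 12; 132 gives 12 as required.
Indeed 132 ≡ 28 (mod 52) and 132 ≡ 12 (mod 40).

x = 132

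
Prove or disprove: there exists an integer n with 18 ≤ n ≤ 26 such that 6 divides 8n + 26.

Scanning upward from n = 18 gives 170, 178, none divisible by 6. n = 20 works, since 8·20 + 26 = 186 = 31·6.

n = 20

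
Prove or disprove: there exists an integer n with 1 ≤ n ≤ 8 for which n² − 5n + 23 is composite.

No such integer n in that range exists.

The values for n = 1, 2, …, 8 are 19, 17, 17, 19, 23, 29, 37, 47, and each of these is prime.
So no value in the range makes the expression composite.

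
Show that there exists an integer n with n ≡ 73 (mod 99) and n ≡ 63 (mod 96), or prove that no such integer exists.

No such integer exists.

gcd(99, 96) = 3. If n ≡ 73 (mod 99) and n ≡ 63 (mod 96), then n ≡ 73 (mod 3) and n ≡ 63 (mod 3).
These are incompatible: 73 − 63 = 10 is not divisible by 3.
So no integer satisfies both congruences.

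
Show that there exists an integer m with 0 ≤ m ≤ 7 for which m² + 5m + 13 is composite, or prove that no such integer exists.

m = 4

At m = 4: 4² + 5·4 + 13 = 49 = 7·7, which is composite.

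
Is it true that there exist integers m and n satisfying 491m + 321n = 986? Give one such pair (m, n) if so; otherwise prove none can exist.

Since gcd(491, 321) = 1, every integer is an integer combination of 491 and 321.
Euclidean algorithm: 491 = 1·321 + 170, 321 = 1·170 + 151, 170 = 1·151 + 19, 151 = 7·19 + 18, 19 = 1·18 + 1, 18 = 18·1 + 0.
Unwinding: 1 = 19 − 1·18 = 19 − (151 − 7·19) = −151 + 8·19 = −151 + 8·(170 − 1·151) = 8·170 − 9·151 = 8·170 − 9·(321 − 1·170) = −9·321 + 17·170 = −9·321 + 17·(491 − 1·321) = 17·491 − 26·321, i.e. 491·17 + 321·(-26) = 1.
Multiplying through by 986: m = 17·986 = 16762, n = (-26)·986 = -25636 is a solution.
Shifting by a multiple of (321, −491) keeps it a solution: m = 16762 − 52·321 = 70, n = -25636 + 52·491 = -104.
Check: 491·70 + 321·(-104) = 34370 − 33384 = 986. ✓

m = 70, n = -104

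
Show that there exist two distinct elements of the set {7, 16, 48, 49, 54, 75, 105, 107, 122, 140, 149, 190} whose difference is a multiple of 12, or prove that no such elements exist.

Residues mod 12: 7↦7, 16↦4, 48↦0, 49↦1, 54↦6, 75↦3, 105↦9, 107↦11, 122↦2, 140↦8, 149↦5, 190↦10.
These 12 residues are pairwise different, hence no difference of two elements is divisible by 12.

There is no such pair.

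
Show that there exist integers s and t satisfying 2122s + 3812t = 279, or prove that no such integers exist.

No, no such integers exist.

Any value of 2122s + 3812t is a multiple of gcd(2122, 3812) = 2.
But 279 = 2·139 + 1, so 2 ∤ 279.
Hence no integers s, t satisfy the equation.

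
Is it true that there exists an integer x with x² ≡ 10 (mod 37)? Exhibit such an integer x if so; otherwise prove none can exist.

x = 11 works: 11² = 121, and 121 − 10 = 111 = 3·37.

x = 11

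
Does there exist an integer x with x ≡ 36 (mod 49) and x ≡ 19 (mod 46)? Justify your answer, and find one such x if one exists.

x = 1261

The moduli 49 and 46 are coprime, so by the Chinese Remainder Theorem a unique solution modulo 2254 exists.
Write x = 36 + 49t and require 36 + 49t ≡ 19 (mod 46), i.e. 49t ≡ 29 (mod 46).
49 ≡ 3 (mod 46), so this reads 3t ≡ 29 (mod 46). Invert 3 mod 46 by the Euclidean algorithm: 46 = 15·3 + 1, 3 = 3·1 + 0; back-substituting, 1 = 46 − 15·3. Hence 3·(-15) ≡ 1, so 3⁻¹ ≡ -15 ≡ 31 (mod 46).
Multiplying by 31: t ≡ 31·29 = 899 ≡ 25 (mod 46).
With t = 25: x = 36 + 49·25 = 1261.
Check: 1261 mod 49 = 36, 1261 mod 46 = 19. ✓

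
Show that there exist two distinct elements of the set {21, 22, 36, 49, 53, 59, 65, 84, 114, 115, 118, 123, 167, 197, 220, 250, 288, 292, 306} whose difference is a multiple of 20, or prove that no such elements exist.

Two integers differ by a multiple of 20 exactly when they have the same residue mod 20. The residues are 21↦1, 22↦2, 36↦16, 49↦9, 53↦13, 59↦19, 65↦5, 84↦4, 114↦14, 115↦15, 118↦18, 123↦3, 167↦7, 197↦17, 220↦0, 250↦10, 288↦8, 292↦12, 306↦6.
These 19 residues are pairwise different, hence no difference of two elements is divisible by 20.

No such pair exists.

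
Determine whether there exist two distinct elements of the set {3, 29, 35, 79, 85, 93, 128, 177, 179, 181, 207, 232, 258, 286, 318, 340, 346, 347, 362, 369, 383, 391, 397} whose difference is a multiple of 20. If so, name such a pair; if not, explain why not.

Reduce each element mod 20: 3↦3, 29↦9, 35↦15, 79↦19, 85↦5, 93↦13, 128↦8, 177↦17, 179↦19, 181↦1, 207↦7, 232↦12, 258↦18, 286↦6, 318↦18, 340↦0, 346↦6, 347↦7, 362↦2, 369↦9, 383↦3, 391↦11, 397↦17. The residue 3 repeats (at 3 and 383), and 383 − 3 = 380 = 19·20.

The pair (3, 383) works.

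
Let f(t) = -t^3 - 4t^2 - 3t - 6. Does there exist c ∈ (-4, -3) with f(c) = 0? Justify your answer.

f(-4) = 6 and f(-3) = -6, which have opposite signs.
Since f is a polynomial it is continuous on [-4, -3].
By the Intermediate Value Theorem f must vanish at some point of (-4, -3).

Such a root exists.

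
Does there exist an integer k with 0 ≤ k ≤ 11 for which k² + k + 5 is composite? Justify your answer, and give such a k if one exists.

k = 9

At k = 9: 9² + 9 + 5 = 95 = 5·19, which is composite.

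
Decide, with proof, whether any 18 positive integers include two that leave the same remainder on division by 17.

Partition the integers by their residue mod 17; there are 17 classes.
With 18 integers and only 17 classes, the pigeonhole principle forces two of them, say a and b, into the same class.
That is, a and b leave the same remainder on division by 17, as claimed.

Yes.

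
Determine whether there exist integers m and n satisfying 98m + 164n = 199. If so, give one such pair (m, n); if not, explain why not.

No such integers exist.

Any value of 98m + 164n is a multiple of gcd(98, 164) = 2.
But 199 is not a multiple of 2 (it leaves remainder 1).
So the equation is unsolvable over ℤ.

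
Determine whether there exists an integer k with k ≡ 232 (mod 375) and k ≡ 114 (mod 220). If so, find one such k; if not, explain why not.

No such integer exists.

gcd(375, 220) = 5. If k ≡ 232 (mod 375) and k ≡ 114 (mod 220), then k ≡ 232 (mod 5) and k ≡ 114 (mod 5).
These are incompatible: 232 − 114 = 118 is not divisible by 5.
So no integer satisfies both congruences.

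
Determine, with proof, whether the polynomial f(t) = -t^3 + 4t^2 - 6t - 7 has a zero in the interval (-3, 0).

f(-3) = 74 and f(0) = -7, which have opposite signs.
Since f is a polynomial it is continuous on [-3, 0].
By the Intermediate Value Theorem f must vanish at some point of (-3, 0).

Yes, f has a root in the interval.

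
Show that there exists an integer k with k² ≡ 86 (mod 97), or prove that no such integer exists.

k = 59 works: 59² = 3481, and 3481 − 86 = 3395 = 35·97.

k = 59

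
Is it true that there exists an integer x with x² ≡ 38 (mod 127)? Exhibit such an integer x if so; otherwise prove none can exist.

x = 61 works: 61² = 3721, and 3721 − 38 = 3683 = 29·127.

x = 61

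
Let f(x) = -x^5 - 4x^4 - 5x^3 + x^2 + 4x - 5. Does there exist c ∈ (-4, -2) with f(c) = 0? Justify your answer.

f(-4) = 315 and f(-2) = -1, which have opposite signs.
f is continuous everywhere (it is a polynomial), in particular on [-4, -2].
By the Intermediate Value Theorem f must vanish at some point of (-4, -2).

Yes, such a c exists.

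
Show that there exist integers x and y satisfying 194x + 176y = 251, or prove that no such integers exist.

There are no such integers.

gcd(194, 176) = 2, so every integer of the form 194x + 176y is a multiple of 2.
But 251 = 2·125 + 1, so 2 ∤ 251.
Therefore 194x + 176y = 251 has no solution in integers.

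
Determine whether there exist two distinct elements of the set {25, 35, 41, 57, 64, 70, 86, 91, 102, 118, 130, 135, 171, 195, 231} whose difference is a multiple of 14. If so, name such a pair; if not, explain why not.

The pair (35, 91) works.

35 mod 14 = 7 and 91 mod 14 = 7, so 91 − 35 = 56 = 4·14.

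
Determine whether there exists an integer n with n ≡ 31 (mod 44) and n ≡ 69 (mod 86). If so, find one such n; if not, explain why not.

gcd(44, 86) = 2. A simultaneous solution exists iff 31 ≡ 69 (mod 2); here 31 mod 2 = 1 = 69 mod 2, so it does.
Write n = 31 + 44t. Then 44t ≡ 69 − 31 ≡ 38 (mod 86); dividing through by 2 gives 22t ≡ 19 (mod 43).
Invert 22 mod 43 by the Euclidean algorithm: 43 = 1·22 + 21, 22 = 1·21 + 1, 21 = 21·1 + 0; back-substituting, 1 = 22 − 1·21 = 22 − (43 − 1·22) = −43 + 2·22. Hence 22·2 ≡ 1, so 22⁻¹ ≡ 2 (mod 43).
Multiplying by 2: t ≡ 2·19 = 38 (mod 43).
Then n = 31 + 44·38 = 1703.
Verify: 1703 = 38·44 + 31 and 1703 = 19·86 + 69. ✓

n = 1703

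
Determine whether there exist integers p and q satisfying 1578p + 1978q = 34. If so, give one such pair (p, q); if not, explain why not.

p = 262, q = -209

Since gcd(1578, 1978) = 2 and 34 = 2·17, Bézout's identity guarantees a solution.
Dividing through by 2 reduces the equation to 789p + 989q = 17.
Run the Euclidean algorithm on 989 and 789: 989 = 1·789 + 200, 789 = 3·200 + 189, 200 = 1·189 + 11, 189 = 17·11 + 2, 11 = 5·2 + 1, 2 = 2·1 + 0.
Back-substituting, 1 = 11 − 5·2 = 11 − 5·(189 − 17·11) = −5·189 + 86·11 = −5·189 + 86·(200 − 1·189) = 86·200 − 91·189 = 86·200 − 91·(789 − 3·200) = −91·789 + 359·200 = −91·789 + 359·(989 − 1·789) = 359·989 − 450·789; that is, 789·(-450) + 989·359 = 1.
Scaling by 17 gives the particular solution (p, q) = (-7650, 6103).
Shifting by a multiple of (989, −789) keeps it a solution: p = -7650 + 8·989 = 262, q = 6103 − 8·789 = -209.
Indeed 1578·262 + 1978·(-209) = 413436 − 413402 = 34.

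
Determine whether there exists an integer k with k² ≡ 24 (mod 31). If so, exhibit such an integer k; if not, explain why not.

31 is prime, so by Euler's criterion 24 is a square mod 31 iff 24^((31−1)/2) = 24^15 ≡ 1 (mod 31).
Repeated squaring mod 31: 24^2 = 576 ≡ 18; 24^4 ≡ 18² = 324 ≡ 14; 24^8 ≡ 14² = 196 ≡ 10.
Since 15 = 8 + 4 + 2 + 1, 24^15 ≡ 10 · 14 · 18 · 24; multiplying out mod 31: 10·14 = 140 ≡ 16, then 16·18 = 288 ≡ 9, then 9·24 = 216 ≡ 30. Thus 24^15 ≡ 30 ≡ −1 (mod 31).
By Euler's criterion 24 is a quadratic non-residue mod 31: no k satisfies k² ≡ 24 (mod 31).

No, no such integer exists.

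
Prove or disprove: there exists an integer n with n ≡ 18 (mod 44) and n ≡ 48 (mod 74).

n = 1602

The moduli are not coprime: gcd(44, 74) = 2. Compatibility requires 2 ∣ (48 − 18) = 30, which holds, so solutions exist.
Put n = 18 + 44t, so we need 44t ≡ 30 (mod 74), equivalently (divide by 2) 22t ≡ 15 (mod 37).
To invert 22 modulo 37: 37 = 1·22 + 15, 22 = 1·15 + 7, 15 = 2·7 + 1, 7 = 7·1 + 0, and unwinding, 1 = 15 − 2·7 = 15 − 2·(22 − 1·15) = −2·22 + 3·15 = −2·22 + 3·(37 − 1·22) = 3·37 − 5·22. Thus 22⁻¹ ≡ -5 ≡ 32 (mod 37).
Multiplying by 32: t ≡ 32·15 = 480 ≡ 36 (mod 37).
Then n = 18 + 44·36 = 1602.
Check: 1602 mod 44 = 18, 1602 mod 74 = 48. ✓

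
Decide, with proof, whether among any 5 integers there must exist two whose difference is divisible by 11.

Consider the 5 integers 43, 44, …, 47. They lie in distinct residue classes modulo 11, since 5 ≤ 11.
The differences between them range over 1, …, 4, none of which is divisible by 11.

No; for instance {43, 44, 45, 46, 47} is a counterexample.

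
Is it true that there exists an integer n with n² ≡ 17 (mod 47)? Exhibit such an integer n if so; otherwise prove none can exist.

Take n = 8. Then 8² = 64 = 1·47 + 17, so 8² ≡ 17 (mod 47).

n = 8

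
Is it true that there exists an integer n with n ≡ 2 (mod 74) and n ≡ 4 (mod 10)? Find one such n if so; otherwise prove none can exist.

Here gcd(74, 10) = 2, and both 2 and 4 leave remainder 0 mod 2, so the system is consistent.
The integers ≡ 2 (mod 74) are 2, 76, 150, 224, …; their remainders mod 10 are 2, 6, 0, 4, so n = 224 is the first that is ≡ 4 (mod 10).
Verify: 224 = 3·74 + 2 and 224 = 22·10 + 4. ✓

n = 224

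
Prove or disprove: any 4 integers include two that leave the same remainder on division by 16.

Consider the 4 integers 17, 18, 19, 20. They lie in distinct residue classes modulo 16, since 4 ≤ 16.
So no two of them leave the same remainder on division by 16; the claim fails for this set.

No, the set {17, 18, 19, 20} is a counterexample.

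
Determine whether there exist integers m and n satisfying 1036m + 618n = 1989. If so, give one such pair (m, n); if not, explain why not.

Both 1036 and 618 are divisible by gcd(1036, 618) = 2, hence so is any combination 1036m + 618n.
But 1989 = 2·994 + 1, so 2 ∤ 1989.
So the equation is unsolvable over ℤ.

No, no such integers exist.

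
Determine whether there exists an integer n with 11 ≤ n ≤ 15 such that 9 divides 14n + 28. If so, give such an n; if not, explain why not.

For n = 11, 12, …, 15 the values of 14n + 28 modulo 9 are 2, 7, 3, 8, 4 respectively.
None is 0, so 9 never divides 14n + 28 on this range.

There is no such integer n in that range.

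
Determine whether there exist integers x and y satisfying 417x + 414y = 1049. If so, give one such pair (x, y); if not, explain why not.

There are no such integers.

Any value of 417x + 414y is a multiple of gcd(417, 414) = 3.
However 1049 leaves remainder 2 on division by 3.
Therefore 417x + 414y = 1049 has no solution in integers.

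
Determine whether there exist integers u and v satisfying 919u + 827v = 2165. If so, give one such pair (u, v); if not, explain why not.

Since gcd(919, 827) = 1, every integer is an integer combination of 919 and 827.
Dividing repeatedly: 919 = 1·827 + 92, 827 = 8·92 + 91, 92 = 1·91 + 1, 91 = 91·1 + 0.
Working back up the chain: 1 = 92 − 1·91 = 92 − (827 − 8·92) = −827 + 9·92 = −827 + 9·(919 − 1·827) = 9·919 − 10·827. So 919·9 + 827·(-10) = 1.
Scaling by 2165 gives the particular solution (u, v) = (19485, -21650).
Shifting by a multiple of (827, −919) keeps it a solution: u = 19485 − 23·827 = 464, v = -21650 + 23·919 = -513.
Indeed 919·464 + 827·(-513) = 426416 − 424251 = 2165.

u = 464, v = -513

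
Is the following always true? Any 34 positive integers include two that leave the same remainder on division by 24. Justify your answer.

Each integer lies in one of the 24 residue classes modulo 24.
With 34 integers and only 24 classes, the pigeonhole principle forces two of them, say a and b, into the same class.
That is, a and b leave the same remainder on division by 24, as claimed.

Yes, this is always true.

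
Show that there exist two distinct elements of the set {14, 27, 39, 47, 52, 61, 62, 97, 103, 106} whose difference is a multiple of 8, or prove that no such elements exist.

14 mod 8 = 6 and 62 mod 8 = 6, so 62 − 14 = 48 = 6·8.

Yes: 14 and 62.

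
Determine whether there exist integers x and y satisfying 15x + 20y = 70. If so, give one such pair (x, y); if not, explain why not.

gcd(15, 20) = 5, and 5 divides 70, so integer solutions exist.
Dividing through by 5 reduces the equation to 3x + 4y = 14.
Run the Euclidean algorithm on 4 and 3: 4 = 1·3 + 1, 3 = 3·1 + 0.
Working back up the chain: 1 = 4 − 1·3. So 3·(-1) + 4·1 = 1.
Multiplying through by 14: x = (-1)·14 = -14, y = 1·14 = 14 is a solution.
Shifting by a multiple of (4, −3) keeps it a solution: x = -14 + 4·4 = 2, y = 14 − 4·3 = 2.
Indeed 15·2 + 20·2 = 30 + 40 = 70.

x = 2, y = 2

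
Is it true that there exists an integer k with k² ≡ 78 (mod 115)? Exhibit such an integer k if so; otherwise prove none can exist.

Since 5 ∣ 115, a solution of k² ≡ 78 (mod 115) would also satisfy k² ≡ 78 ≡ 3 (mod 5).
Squares mod 5 repeat after k = 2 (as (−k)² = k²); for k = 0..2 they are 0, 1, 4.
The set of squares mod 5 is therefore {0, 1, 4}, which does not contain 3.
Hence no integer k has k² ≡ 78 (mod 115).

No such integer exists.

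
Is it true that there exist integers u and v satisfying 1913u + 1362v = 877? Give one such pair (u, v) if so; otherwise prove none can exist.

1913 and 1362 are coprime, so 1913u + 1362v ranges over all of ℤ.
Euclidean algorithm: 1913 = 1·1362 + 551, 1362 = 2·551 + 260, 551 = 2·260 + 31, 260 = 8·31 + 12, 31 = 2·12 + 7, 12 = 1·7 + 5, 7 = 1·5 + 2, 5 = 2·2 + 1, 2 = 2·1 + 0.
Unwinding: 1 = 5 − 2·2 = 5 − 2·(7 − 1·5) = −2·7 + 3·5 = −2·7 + 3·(12 − 1·7) = 3·12 − 5·7 = 3·12 − 5·(31 − 2·12) = −5·31 + 13·12 = −5·31 + 13·(260 − 8·31) = 13·260 − 109·31 = 13·260 − 109·(551 − 2·260) = −109·551 + 231·260 = −109·551 + 231·(1362 − 2·551) = 231·1362 − 571·551 = 231·1362 − 571·(1913 − 1·1362) = −571·1913 + 802·1362, i.e. 1913·(-571) + 1362·802 = 1.
Times 877: 1913·(-500767) + 1362·703354 = 877, so (-500767, 703354) solves it.
Adding 368·1362 to u and subtracting 368·1913 from v gives the tidier solution (449, -630).
Indeed 1913·449 + 1362·(-630) = 858937 − 858060 = 877.

u = 449, v = -630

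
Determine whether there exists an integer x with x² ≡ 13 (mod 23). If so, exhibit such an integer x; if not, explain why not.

x = 17

Take x = 17. Then 17² = 289 = 12·23 + 13, so 17² ≡ 13 (mod 23).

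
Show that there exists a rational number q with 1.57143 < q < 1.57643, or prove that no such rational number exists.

q = 52/33

Multiplying by 33: 33·1.57143 = 51.85719 and 33·1.57643 = 52.02219, so the integer 52 lies strictly between them.
Dividing back, 1.57143 < 52/33 < 1.57643, and 52/33 is rational.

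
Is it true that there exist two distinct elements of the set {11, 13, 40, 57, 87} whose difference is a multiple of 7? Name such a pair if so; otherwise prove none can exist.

Two integers differ by a multiple of 7 exactly when they have the same residue mod 7. The residues are 11↦4, 13↦6, 40↦5, 57↦1, 87↦3.
No residue repeats among the 5 elements, so no pair has difference ≡ 0 (mod 7).

No such pair exists.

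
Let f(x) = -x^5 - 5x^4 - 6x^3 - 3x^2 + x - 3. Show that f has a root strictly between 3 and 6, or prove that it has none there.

The endpoint values f(3) = -837 and f(6) = -15657 are both negative. Claim: f(x) < 0 for every x in (3, 6).
Substitute x = 3 + u, where 0 < u < 3 on the interval. Expanding, f(3 + u) = -u^5 - 20u^4 - 156u^3 - 597u^2 - 1124u - 837.
The nonzero coefficients here are all negative, so for u > 0 every term is negative (or zero), and the constant term -837 is strictly negative.
So f is strictly negative on (3, 6); no root exists in the interval.

No such root exists.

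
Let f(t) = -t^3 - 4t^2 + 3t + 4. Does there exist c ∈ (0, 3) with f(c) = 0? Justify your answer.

Such a root exists.

f(0) = 4 and f(3) = -50, which have opposite signs.
Since f is a polynomial it is continuous on [0, 3].
So by the Intermediate Value Theorem there is a c strictly between 0 and 3 with f(c) = 0.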